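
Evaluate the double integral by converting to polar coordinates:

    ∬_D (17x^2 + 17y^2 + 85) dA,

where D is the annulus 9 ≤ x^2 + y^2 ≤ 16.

The region D is 3 ≤ r ≤ 4, 0 ≤ θ ≤ 2π in polar coordinates, where x = r cos(θ), y = r sin(θ), and dA = r dr dθ.

Under the substitution, the integrand becomes 17r^2 + 85, so

    ∬_D (17x^2 + 17y^2 + 85) dA = ∫_{0}^{2π} ∫_{3}^{4} (17r^2 + 85) · r dr dθ.

Inner integral (in r): ∫_{3}^{4} (17r^2 + 85) · r dr = 4165/4.

Outer integral (in θ): ∫_{0}^{2π} (4165/4) dθ = 4165π/2.

Therefore ∬_D (17x^2 + 17y^2 + 85) dA = 4165π/2.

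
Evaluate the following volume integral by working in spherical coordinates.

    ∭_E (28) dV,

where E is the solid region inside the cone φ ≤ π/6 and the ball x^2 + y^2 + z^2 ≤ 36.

In spherical coordinates, x = ρ sin(φ) cos(θ), y = ρ sin(φ) sin(θ), z = ρ cos(φ), and dV = ρ^2 sin(φ) dρ dφ dθ.

The integrand becomes 28, so

    ∭_E (28) dV = ∫_{0}^{2π} ∫_{0}^{π/6} ∫_{0}^{6} (28) · ρ^2 sin(φ) dρ dφ dθ.

Inner (ρ): 2016sin(φ).
Middle (φ): 2016 - 1008sqrt(3).
Outer (θ): 2016π (2 - sqrt(3)).

Therefore the triple integral equals 2016π (2 - sqrt(3)).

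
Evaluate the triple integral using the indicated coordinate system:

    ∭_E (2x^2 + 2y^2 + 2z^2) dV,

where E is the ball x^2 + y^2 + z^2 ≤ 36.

In spherical coordinates, x = ρ sin(φ) cos(θ), y = ρ sin(φ) sin(θ), z = ρ cos(φ), and dV = ρ^2 sin(φ) dρ dφ dθ.

The integrand becomes 2ρ^2, so

    ∭_E (2x^2 + 2y^2 + 2z^2) dV = ∫_{0}^{2π} ∫_{0}^{π} ∫_{0}^{6} (2ρ^2) · ρ^2 sin(φ) dρ dφ dθ.

Inner (ρ): 15552sin(φ)/5.
Middle (φ): 31104/5.
Outer (θ): 62208π/5.

Therefore the triple integral equals 62208π/5.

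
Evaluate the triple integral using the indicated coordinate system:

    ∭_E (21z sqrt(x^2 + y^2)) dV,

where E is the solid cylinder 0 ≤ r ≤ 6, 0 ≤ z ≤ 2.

In cylindrical coordinates, x = r cos(θ), y = r sin(θ), z = z, and dV = r dr dθ dz.

The integrand becomes 21r z, so

    ∭_E (21z sqrt(x^2 + y^2)) dV = ∫_{0}^{2π} ∫_{0}^{6} ∫_{0}^{2} (21r z) · r dz dr dθ.

Inner (z): 42r^2.
Middle (r from 0 to 6): 3024.
Outer (θ): 6048π.

Therefore the triple integral equals 6048π.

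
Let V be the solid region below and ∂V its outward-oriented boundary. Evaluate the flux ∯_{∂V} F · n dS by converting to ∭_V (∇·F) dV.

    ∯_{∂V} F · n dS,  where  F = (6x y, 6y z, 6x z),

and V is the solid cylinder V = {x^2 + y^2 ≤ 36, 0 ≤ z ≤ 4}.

By the divergence theorem,

    ∯_{∂V} F · n dS = ∭_V (∇ · F) dV.

Compute the divergence:
    ∇ · F = ∂F_x/∂x + ∂F_y/∂y + ∂F_z/∂z = 6y + 6z + 6x = 6x + 6y + 6z.

In cylindrical coordinates, x = r cos(θ), y = r sin(θ), z = z, dV = r dr dθ dz, with 0 ≤ r ≤ 6, 0 ≤ θ ≤ 2π, 0 ≤ z ≤ 4.

The integrand, after substitution and multiplying by the volume element, becomes (6sqrt(2)r sin(θ + π/4) + 6z) · r, so

    ∭_V (∇·F) dV = ∫_0^{2π} ∫_0^{6} ∫_0^{4} (6sqrt(2)r sin(θ + π/4) + 6z) · r dz dr dθ.

Inner (z from 0 to 4): 24r (sqrt(2)r sin(θ + π/4) + 2).
Middle (r from 0 to 6): 1728sqrt(2)sin(θ + π/4) + 864.
Outer (θ from 0 to 2π): 1728π.

Therefore ∯_{∂V} F · n dS = 1728π.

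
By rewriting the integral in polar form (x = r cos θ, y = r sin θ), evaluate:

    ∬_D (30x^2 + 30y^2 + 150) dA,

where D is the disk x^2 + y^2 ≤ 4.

The region D is 0 ≤ r ≤ 2, 0 ≤ θ ≤ 2π in polar coordinates, where x = r cos(θ), y = r sin(θ), and dA = r dr dθ.

Under the substitution, the integrand becomes 30r^2 + 150, so

    ∬_D (30x^2 + 30y^2 + 150) dA = ∫_{0}^{2π} ∫_{0}^{2} (30r^2 + 150) · r dr dθ.

Inner integral (in r): ∫_{0}^{2} (30r^2 + 150) · r dr = 420.

Outer integral (in θ): ∫_{0}^{2π} (420) dθ = 840π.

Therefore ∬_D (30x^2 + 30y^2 + 150) dA = 840π.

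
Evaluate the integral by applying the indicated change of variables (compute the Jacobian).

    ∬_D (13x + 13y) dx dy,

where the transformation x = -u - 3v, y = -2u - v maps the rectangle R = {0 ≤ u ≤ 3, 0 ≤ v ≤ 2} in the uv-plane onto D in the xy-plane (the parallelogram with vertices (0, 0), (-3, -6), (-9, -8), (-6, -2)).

Compute the Jacobian determinant of (x, y) with respect to (u, v):

    ∂(x,y)/∂(u,v) = | -1  -3 | = (-1)(-1) - (-3)(-2) = -5.
                   | -2  -1 |

Its absolute value is |J| = 5 (the area scaling factor).

Substituting x = -u - 3v, y = -2u - v into the integrand,

    13x + 13y → -39u - 52v,

so the integral becomes

    ∬_R (-39u - 52v) · |J| du dv = ∫_0^3 ∫_0^2 (-195u - 260v) dv du.

Inner (v): -390u - 520.
Outer (u): -3315.

Therefore ∬_D (13x + 13y) dx dy = -3315.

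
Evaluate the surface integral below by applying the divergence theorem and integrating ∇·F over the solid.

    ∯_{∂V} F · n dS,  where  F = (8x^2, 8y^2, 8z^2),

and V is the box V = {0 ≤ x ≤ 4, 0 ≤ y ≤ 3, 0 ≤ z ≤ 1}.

By the divergence theorem,

    ∯_{∂V} F · n dS = ∭_V (∇ · F) dV.

Compute the divergence:
    ∇ · F = ∂F_x/∂x + ∂F_y/∂y + ∂F_z/∂z = 16x + 16y + 16z.

V is a rectangular box, so dV = dx dy dz with 0 ≤ x ≤ 4, 0 ≤ y ≤ 3, 0 ≤ z ≤ 1.

Integrate (16x + 16y + 16z) over V as an iterated integral:

    ∭_V (∇·F) dV = ∫_0^{4} ∫_0^{3} ∫_0^{1} (16x + 16y + 16z) dz dy dx.

Inner (z from 0 to 1): 16x + 16y + 8.
Middle (y from 0 to 3): 48x + 96.
Outer (x from 0 to 4): 768.

Therefore ∯_{∂V} F · n dS = 768.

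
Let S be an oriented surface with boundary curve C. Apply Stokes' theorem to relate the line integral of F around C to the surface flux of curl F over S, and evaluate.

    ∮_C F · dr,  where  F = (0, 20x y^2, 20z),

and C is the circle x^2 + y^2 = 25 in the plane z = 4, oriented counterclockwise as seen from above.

Let S be the flat disk x^2 + y^2 ≤ 25 in the plane z = 4, with upward unit normal n̂ = ẑ. By Stokes' theorem,

    ∮_C F · dr = ∬_S (∇ × F) · n̂ dS = ∬_D (curl F)_z dA,

where D is the disk x^2 + y^2 ≤ 25.

Compute the curl of F = (0, 20x y^2, 20z):
    (∇ × F)_x = ∂F_z/∂y - ∂F_y/∂z = 0,
    (∇ × F)_y = ∂F_x/∂z - ∂F_z/∂x = 0,
    (∇ × F)_z = ∂F_y/∂x - ∂F_x/∂y = 20y^2.

On z = 4, (curl F)_z = 20y^2.

Convert to polar (x = r cos θ, y = r sin θ, dA = r dr dθ); the integrand becomes 20r^2sin(θ)^2, so

    ∬_D (curl F)_z dA = ∫_0^{2π} ∫_0^{5} (20r^2sin(θ)^2) · r dr dθ.

Inner (r from 0 to 5): 3125sin(θ)^2.
Outer (θ from 0 to 2π): 3125π.

Therefore ∮_C F · dr = 3125π.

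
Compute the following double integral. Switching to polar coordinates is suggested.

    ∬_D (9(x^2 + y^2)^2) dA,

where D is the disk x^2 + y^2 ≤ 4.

The region D is 0 ≤ r ≤ 2, 0 ≤ θ ≤ 2π in polar coordinates, where x = r cos(θ), y = r sin(θ), and dA = r dr dθ.

Under the substitution, the integrand becomes 9r^4, so

    ∬_D (9(x^2 + y^2)^2) dA = ∫_{0}^{2π} ∫_{0}^{2} (9r^4) · r dr dθ.

Inner integral (in r): ∫_{0}^{2} (9r^4) · r dr = 96.

Outer integral (in θ): ∫_{0}^{2π} (96) dθ = 192π.

Therefore ∬_D (9(x^2 + y^2)^2) dA = 192π.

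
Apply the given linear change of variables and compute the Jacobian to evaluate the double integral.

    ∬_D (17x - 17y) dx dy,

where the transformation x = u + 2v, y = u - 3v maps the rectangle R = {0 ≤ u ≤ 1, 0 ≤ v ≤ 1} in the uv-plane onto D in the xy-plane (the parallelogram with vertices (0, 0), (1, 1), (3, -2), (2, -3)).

Compute the Jacobian determinant of (x, y) with respect to (u, v):

    ∂(x,y)/∂(u,v) = | 1  2 | = (1)(-3) - (2)(1) = -5.
                   | 1  -3 |

Its absolute value is |J| = 5 (the area scaling factor).

Substituting x = u + 2v, y = u - 3v into the integrand,

    17x - 17y → 85v,

so the integral becomes

    ∬_R (85v) · |J| du dv = ∫_0^1 ∫_0^1 (425v) dv du.

Inner (v): 425/2.
Outer (u): 425/2.

Therefore ∬_D (17x - 17y) dx dy = 425/2.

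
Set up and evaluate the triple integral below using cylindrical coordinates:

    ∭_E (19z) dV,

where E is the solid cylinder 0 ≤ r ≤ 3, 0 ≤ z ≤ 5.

In cylindrical coordinates, x = r cos(θ), y = r sin(θ), z = z, and dV = r dr dθ dz.

The integrand becomes 19z, so

    ∭_E (19z) dV = ∫_{0}^{2π} ∫_{0}^{3} ∫_{0}^{5} (19z) · r dz dr dθ.

Inner (z): 475r/2.
Middle (r from 0 to 3): 4275/4.
Outer (θ): 4275π/2.

Therefore the triple integral equals 4275π/2.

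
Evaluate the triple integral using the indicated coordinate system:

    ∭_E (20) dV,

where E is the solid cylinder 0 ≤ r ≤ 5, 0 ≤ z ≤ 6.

In cylindrical coordinates, x = r cos(θ), y = r sin(θ), z = z, and dV = r dr dθ dz.

The integrand becomes 20, so

    ∭_E (20) dV = ∫_{0}^{2π} ∫_{0}^{5} ∫_{0}^{6} (20) · r dz dr dθ.

Inner (z): 120r.
Middle (r from 0 to 5): 1500.
Outer (θ): 3000π.

Therefore the triple integral equals 3000π.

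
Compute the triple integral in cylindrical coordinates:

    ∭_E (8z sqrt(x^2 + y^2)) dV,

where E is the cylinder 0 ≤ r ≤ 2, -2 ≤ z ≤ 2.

In cylindrical coordinates, x = r cos(θ), y = r sin(θ), z = z, and dV = r dr dθ dz.

The integrand becomes 8r z, so

    ∭_E (8z sqrt(x^2 + y^2)) dV = ∫_{0}^{2π} ∫_{0}^{2} ∫_{-2}^{2} (8r z) · r dz dr dθ.

Inner (z): 0.
Middle (r from 0 to 2): 0.
Outer (θ): 0.

Therefore the triple integral equals 0.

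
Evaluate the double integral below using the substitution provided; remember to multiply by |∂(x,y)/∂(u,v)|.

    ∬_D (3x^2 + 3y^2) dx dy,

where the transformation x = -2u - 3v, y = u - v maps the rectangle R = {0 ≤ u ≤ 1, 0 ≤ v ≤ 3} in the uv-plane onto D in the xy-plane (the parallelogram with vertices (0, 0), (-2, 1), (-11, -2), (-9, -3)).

Compute the Jacobian determinant of (x, y) with respect to (u, v):

    ∂(x,y)/∂(u,v) = | -2  -3 | = (-2)(-1) - (-3)(1) = 5.
                   | 1  -1 |

Its absolute value is |J| = 5 (the area scaling factor).

Substituting x = -2u - 3v, y = u - v into the integrand,

    3x^2 + 3y^2 → 15u^2 + 30u v + 30v^2,

so the integral becomes

    ∬_R (15u^2 + 30u v + 30v^2) · |J| du dv = ∫_0^1 ∫_0^3 (75u^2 + 150u v + 150v^2) dv du.

Inner (v): 225u^2 + 675u + 1350.
Outer (u): 3525/2.

Therefore ∬_D (3x^2 + 3y^2) dx dy = 3525/2.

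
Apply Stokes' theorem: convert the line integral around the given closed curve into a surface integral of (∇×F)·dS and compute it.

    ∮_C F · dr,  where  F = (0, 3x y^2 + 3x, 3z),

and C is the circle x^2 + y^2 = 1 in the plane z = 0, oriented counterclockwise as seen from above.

Let S be the flat disk x^2 + y^2 ≤ 1 in the plane z = 0, with upward unit normal n̂ = ẑ. By Stokes' theorem,

    ∮_C F · dr = ∬_S (∇ × F) · n̂ dS = ∬_D (curl F)_z dA,

where D is the disk x^2 + y^2 ≤ 1.

Compute the curl of F = (0, 3x y^2 + 3x, 3z):
    (∇ × F)_x = ∂F_z/∂y - ∂F_y/∂z = 0,
    (∇ × F)_y = ∂F_x/∂z - ∂F_z/∂x = 0,
    (∇ × F)_z = ∂F_y/∂x - ∂F_x/∂y = 3y^2 + 3.

On z = 0, (curl F)_z = 3y^2 + 3.

Convert to polar (x = r cos θ, y = r sin θ, dA = r dr dθ); the integrand becomes 3r^2sin(θ)^2 + 3, so

    ∬_D (curl F)_z dA = ∫_0^{2π} ∫_0^{1} (3r^2sin(θ)^2 + 3) · r dr dθ.

Inner (r from 0 to 1): 3sin(θ)^2/4 + 3/2.
Outer (θ from 0 to 2π): 15π/4.

Therefore ∮_C F · dr = 15π/4.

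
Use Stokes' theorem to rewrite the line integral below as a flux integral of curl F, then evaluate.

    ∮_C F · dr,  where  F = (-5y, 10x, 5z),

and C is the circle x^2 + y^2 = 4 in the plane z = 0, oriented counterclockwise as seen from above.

Let S be the flat disk x^2 + y^2 ≤ 4 in the plane z = 0, with upward unit normal n̂ = ẑ. By Stokes' theorem,

    ∮_C F · dr = ∬_S (∇ × F) · n̂ dS = ∬_D (curl F)_z dA,

where D is the disk x^2 + y^2 ≤ 4.

Compute the curl of F = (-5y, 10x, 5z):
    (∇ × F)_x = ∂F_z/∂y - ∂F_y/∂z = 0,
    (∇ × F)_y = ∂F_x/∂z - ∂F_z/∂x = 0,
    (∇ × F)_z = ∂F_y/∂x - ∂F_x/∂y = 15.

On z = 0, (curl F)_z = 15.

Convert to polar (x = r cos θ, y = r sin θ, dA = r dr dθ); the integrand becomes 15, so

    ∬_D (curl F)_z dA = ∫_0^{2π} ∫_0^{2} (15) · r dr dθ.

Inner (r from 0 to 2): 30.
Outer (θ from 0 to 2π): 60π.

Therefore ∮_C F · dr = 60π.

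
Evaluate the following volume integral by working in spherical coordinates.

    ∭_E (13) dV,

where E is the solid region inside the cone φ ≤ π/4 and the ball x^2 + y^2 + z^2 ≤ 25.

In spherical coordinates, x = ρ sin(φ) cos(θ), y = ρ sin(φ) sin(θ), z = ρ cos(φ), and dV = ρ^2 sin(φ) dρ dφ dθ.

The integrand becomes 13, so

    ∭_E (13) dV = ∫_{0}^{2π} ∫_{0}^{π/4} ∫_{0}^{5} (13) · ρ^2 sin(φ) dρ dφ dθ.

Inner (ρ): 1625sin(φ)/3.
Middle (φ): 1625/3 - 1625sqrt(2)/6.
Outer (θ): 1625π (2 - sqrt(2))/3.

Therefore the triple integral equals 1625π (2 - sqrt(2))/3.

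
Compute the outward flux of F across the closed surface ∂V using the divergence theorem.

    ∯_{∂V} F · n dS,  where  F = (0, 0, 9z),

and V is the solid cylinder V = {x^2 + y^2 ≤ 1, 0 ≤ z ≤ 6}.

By the divergence theorem,

    ∯_{∂V} F · n dS = ∭_V (∇ · F) dV.

Compute the divergence:
    ∇ · F = ∂F_x/∂x + ∂F_y/∂y + ∂F_z/∂z = 0 + 0 + 9 = 9.

In cylindrical coordinates, x = r cos(θ), y = r sin(θ), z = z, dV = r dr dθ dz, with 0 ≤ r ≤ 1, 0 ≤ θ ≤ 2π, 0 ≤ z ≤ 6.

The integrand, after substitution and multiplying by the volume element, becomes (9) · r, so

    ∭_V (∇·F) dV = ∫_0^{2π} ∫_0^{1} ∫_0^{6} (9) · r dz dr dθ.

Inner (z from 0 to 6): 54r.
Middle (r from 0 to 1): 27.
Outer (θ from 0 to 2π): 54π.

Therefore ∯_{∂V} F · n dS = 54π.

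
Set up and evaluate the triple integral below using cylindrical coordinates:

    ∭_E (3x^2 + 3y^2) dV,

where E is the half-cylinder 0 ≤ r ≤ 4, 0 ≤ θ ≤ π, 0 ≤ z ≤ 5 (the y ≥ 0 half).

In cylindrical coordinates, x = r cos(θ), y = r sin(θ), z = z, and dV = r dr dθ dz.

The integrand becomes 3r^2, so

    ∭_E (3x^2 + 3y^2) dV = ∫_{0}^{π} ∫_{0}^{4} ∫_{0}^{5} (3r^2) · r dz dr dθ.

Inner (z): 15r^3.
Middle (r from 0 to 4): 960.
Outer (θ): 960π.

Therefore the triple integral equals 960π.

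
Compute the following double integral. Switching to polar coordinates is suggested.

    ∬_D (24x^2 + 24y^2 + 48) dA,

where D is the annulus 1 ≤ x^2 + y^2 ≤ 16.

The region D is 1 ≤ r ≤ 4, 0 ≤ θ ≤ 2π in polar coordinates, where x = r cos(θ), y = r sin(θ), and dA = r dr dθ.

Under the substitution, the integrand becomes 24r^2 + 48, so

    ∬_D (24x^2 + 24y^2 + 48) dA = ∫_{0}^{2π} ∫_{1}^{4} (24r^2 + 48) · r dr dθ.

Inner integral (in r): ∫_{1}^{4} (24r^2 + 48) · r dr = 1890.

Outer integral (in θ): ∫_{0}^{2π} (1890) dθ = 3780π.

Therefore ∬_D (24x^2 + 24y^2 + 48) dA = 3780π.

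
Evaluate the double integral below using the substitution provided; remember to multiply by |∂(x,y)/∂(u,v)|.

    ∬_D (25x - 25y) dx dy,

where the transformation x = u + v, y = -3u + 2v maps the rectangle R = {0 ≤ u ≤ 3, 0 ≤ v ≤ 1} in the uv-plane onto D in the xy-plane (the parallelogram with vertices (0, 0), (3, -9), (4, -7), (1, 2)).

Compute the Jacobian determinant of (x, y) with respect to (u, v):

    ∂(x,y)/∂(u,v) = | 1  1 | = (1)(2) - (1)(-3) = 5.
                   | -3  2 |

Its absolute value is |J| = 5 (the area scaling factor).

Substituting x = u + v, y = -3u + 2v into the integrand,

    25x - 25y → 100u - 25v,

so the integral becomes

    ∬_R (100u - 25v) · |J| du dv = ∫_0^3 ∫_0^1 (500u - 125v) dv du.

Inner (v): 500u - 125/2.
Outer (u): 4125/2.

Therefore ∬_D (25x - 25y) dx dy = 4125/2.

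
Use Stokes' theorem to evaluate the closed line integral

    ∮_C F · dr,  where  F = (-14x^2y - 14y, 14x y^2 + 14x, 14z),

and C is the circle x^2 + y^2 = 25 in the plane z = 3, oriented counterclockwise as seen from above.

Let S be the flat disk x^2 + y^2 ≤ 25 in the plane z = 3, with upward unit normal n̂ = ẑ. By Stokes' theorem,

    ∮_C F · dr = ∬_S (∇ × F) · n̂ dS = ∬_D (curl F)_z dA,

where D is the disk x^2 + y^2 ≤ 25.

Compute the curl of F = (-14x^2y - 14y, 14x y^2 + 14x, 14z):
    (∇ × F)_x = ∂F_z/∂y - ∂F_y/∂z = 0,
    (∇ × F)_y = ∂F_x/∂z - ∂F_z/∂x = 0,
    (∇ × F)_z = ∂F_y/∂x - ∂F_x/∂y = 14x^2 + 14y^2 + 28.

On z = 3, (curl F)_z = 14x^2 + 14y^2 + 28.

Convert to polar (x = r cos θ, y = r sin θ, dA = r dr dθ); the integrand becomes 14r^2 + 28, so

    ∬_D (curl F)_z dA = ∫_0^{2π} ∫_0^{5} (14r^2 + 28) · r dr dθ.

Inner (r from 0 to 5): 5075/2.
Outer (θ from 0 to 2π): 5075π.

Therefore ∮_C F · dr = 5075π.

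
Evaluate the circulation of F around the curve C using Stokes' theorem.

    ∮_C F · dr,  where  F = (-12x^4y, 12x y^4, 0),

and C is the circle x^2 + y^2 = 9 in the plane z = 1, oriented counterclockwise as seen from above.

Let S be the flat disk x^2 + y^2 ≤ 9 in the plane z = 1, with upward unit normal n̂ = ẑ. By Stokes' theorem,

    ∮_C F · dr = ∬_S (∇ × F) · n̂ dS = ∬_D (curl F)_z dA,

where D is the disk x^2 + y^2 ≤ 9.

Compute the curl of F = (-12x^4y, 12x y^4, 0):
    (∇ × F)_x = ∂F_z/∂y - ∂F_y/∂z = 0,
    (∇ × F)_y = ∂F_x/∂z - ∂F_z/∂x = 0,
    (∇ × F)_z = ∂F_y/∂x - ∂F_x/∂y = 12x^4 + 12y^4.

On z = 1, (curl F)_z = 12x^4 + 12y^4.

Convert to polar (x = r cos θ, y = r sin θ, dA = r dr dθ); the integrand becomes 12r^4(sin(θ)^4 + cos(θ)^4), so

    ∬_D (curl F)_z dA = ∫_0^{2π} ∫_0^{3} (12r^4(sin(θ)^4 + cos(θ)^4)) · r dr dθ.

Inner (r from 0 to 3): 1458sin(θ)^4 + 1458cos(θ)^4.
Outer (θ from 0 to 2π): 2187π.

Therefore ∮_C F · dr = 2187π.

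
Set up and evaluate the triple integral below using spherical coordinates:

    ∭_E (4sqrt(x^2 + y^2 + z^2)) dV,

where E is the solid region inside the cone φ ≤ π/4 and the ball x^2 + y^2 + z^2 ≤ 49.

In spherical coordinates, x = ρ sin(φ) cos(θ), y = ρ sin(φ) sin(θ), z = ρ cos(φ), and dV = ρ^2 sin(φ) dρ dφ dθ.

The integrand becomes 4ρ, so

    ∭_E (4sqrt(x^2 + y^2 + z^2)) dV = ∫_{0}^{2π} ∫_{0}^{π/4} ∫_{0}^{7} (4ρ) · ρ^2 sin(φ) dρ dφ dθ.

Inner (ρ): 2401sin(φ).
Middle (φ): 2401 - 2401sqrt(2)/2.
Outer (θ): 2401π (2 - sqrt(2)).

Therefore the triple integral equals 2401π (2 - sqrt(2)).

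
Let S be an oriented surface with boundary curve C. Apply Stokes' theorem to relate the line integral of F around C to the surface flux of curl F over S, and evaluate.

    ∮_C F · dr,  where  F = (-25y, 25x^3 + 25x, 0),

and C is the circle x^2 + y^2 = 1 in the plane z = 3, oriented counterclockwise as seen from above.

Let S be the flat disk x^2 + y^2 ≤ 1 in the plane z = 3, with upward unit normal n̂ = ẑ. By Stokes' theorem,

    ∮_C F · dr = ∬_S (∇ × F) · n̂ dS = ∬_D (curl F)_z dA,

where D is the disk x^2 + y^2 ≤ 1.

Compute the curl of F = (-25y, 25x^3 + 25x, 0):
    (∇ × F)_x = ∂F_z/∂y - ∂F_y/∂z = 0,
    (∇ × F)_y = ∂F_x/∂z - ∂F_z/∂x = 0,
    (∇ × F)_z = ∂F_y/∂x - ∂F_x/∂y = 75x^2 + 50.

On z = 3, (curl F)_z = 75x^2 + 50.

Convert to polar (x = r cos θ, y = r sin θ, dA = r dr dθ); the integrand becomes 75r^2cos(θ)^2 + 50, so

    ∬_D (curl F)_z dA = ∫_0^{2π} ∫_0^{1} (75r^2cos(θ)^2 + 50) · r dr dθ.

Inner (r from 0 to 1): 75cos(θ)^2/4 + 25.
Outer (θ from 0 to 2π): 275π/4.

Therefore ∮_C F · dr = 275π/4.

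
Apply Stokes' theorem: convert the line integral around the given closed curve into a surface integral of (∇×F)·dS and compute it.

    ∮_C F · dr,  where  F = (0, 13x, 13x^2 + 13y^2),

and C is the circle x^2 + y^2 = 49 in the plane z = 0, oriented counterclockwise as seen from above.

Let S be the flat disk x^2 + y^2 ≤ 49 in the plane z = 0, with upward unit normal n̂ = ẑ. By Stokes' theorem,

    ∮_C F · dr = ∬_S (∇ × F) · n̂ dS = ∬_D (curl F)_z dA,

where D is the disk x^2 + y^2 ≤ 49.

Compute the curl of F = (0, 13x, 13x^2 + 13y^2):
    (∇ × F)_x = ∂F_z/∂y - ∂F_y/∂z = 26y,
    (∇ × F)_y = ∂F_x/∂z - ∂F_z/∂x = -26x,
    (∇ × F)_z = ∂F_y/∂x - ∂F_x/∂y = 13.

On z = 0, (curl F)_z = 13.

Convert to polar (x = r cos θ, y = r sin θ, dA = r dr dθ); the integrand becomes 13, so

    ∬_D (curl F)_z dA = ∫_0^{2π} ∫_0^{7} (13) · r dr dθ.

Inner (r from 0 to 7): 637/2.
Outer (θ from 0 to 2π): 637π.

Therefore ∮_C F · dr = 637π.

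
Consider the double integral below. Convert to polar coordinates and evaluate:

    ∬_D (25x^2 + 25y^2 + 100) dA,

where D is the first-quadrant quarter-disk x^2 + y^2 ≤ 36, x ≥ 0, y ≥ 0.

The region D is 0 ≤ r ≤ 6, 0 ≤ θ ≤ π/2 in polar coordinates, where x = r cos(θ), y = r sin(θ), and dA = r dr dθ.

Under the substitution, the integrand becomes 25r^2 + 100, so

    ∬_D (25x^2 + 25y^2 + 100) dA = ∫_{0}^{π/2} ∫_{0}^{6} (25r^2 + 100) · r dr dθ.

Inner integral (in r): ∫_{0}^{6} (25r^2 + 100) · r dr = 9900.

Outer integral (in θ): ∫_{0}^{π/2} (9900) dθ = 4950π.

Therefore ∬_D (25x^2 + 25y^2 + 100) dA = 4950π.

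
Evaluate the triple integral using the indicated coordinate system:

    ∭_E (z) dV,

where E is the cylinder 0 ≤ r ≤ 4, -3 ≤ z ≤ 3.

In cylindrical coordinates, x = r cos(θ), y = r sin(θ), z = z, and dV = r dr dθ dz.

The integrand becomes z, so

    ∭_E (z) dV = ∫_{0}^{2π} ∫_{0}^{4} ∫_{-3}^{3} (z) · r dz dr dθ.

Inner (z): 0.
Middle (r from 0 to 4): 0.
Outer (θ): 0.

Therefore the triple integral equals 0.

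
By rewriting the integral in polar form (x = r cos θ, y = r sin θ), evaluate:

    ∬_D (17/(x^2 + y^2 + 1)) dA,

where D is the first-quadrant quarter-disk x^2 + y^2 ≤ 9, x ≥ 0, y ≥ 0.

The region D is 0 ≤ r ≤ 3, 0 ≤ θ ≤ π/2 in polar coordinates, where x = r cos(θ), y = r sin(θ), and dA = r dr dθ.

Under the substitution, the integrand becomes 17/(r^2 + 1), so

    ∬_D (17/(x^2 + y^2 + 1)) dA = ∫_{0}^{π/2} ∫_{0}^{3} (17/(r^2 + 1)) · r dr dθ.

Inner integral (in r): ∫_{0}^{3} (17/(r^2 + 1)) · r dr = 17log(10)/2.

Outer integral (in θ): ∫_{0}^{π/2} (17log(10)/2) dθ = 17π log(10)/4.

Therefore ∬_D (17/(x^2 + y^2 + 1)) dA = 17π log(10)/4.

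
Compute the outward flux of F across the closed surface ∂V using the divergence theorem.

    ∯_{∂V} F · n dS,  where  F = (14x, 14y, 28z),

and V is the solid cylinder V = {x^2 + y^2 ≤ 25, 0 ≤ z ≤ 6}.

By the divergence theorem,

    ∯_{∂V} F · n dS = ∭_V (∇ · F) dV.

Compute the divergence:
    ∇ · F = ∂F_x/∂x + ∂F_y/∂y + ∂F_z/∂z = 14 + 14 + 28 = 56.

In cylindrical coordinates, x = r cos(θ), y = r sin(θ), z = z, dV = r dr dθ dz, with 0 ≤ r ≤ 5, 0 ≤ θ ≤ 2π, 0 ≤ z ≤ 6.

The integrand, after substitution and multiplying by the volume element, becomes (56) · r, so

    ∭_V (∇·F) dV = ∫_0^{2π} ∫_0^{5} ∫_0^{6} (56) · r dz dr dθ.

Inner (z from 0 to 6): 336r.
Middle (r from 0 to 5): 4200.
Outer (θ from 0 to 2π): 8400π.

Therefore ∯_{∂V} F · n dS = 8400π.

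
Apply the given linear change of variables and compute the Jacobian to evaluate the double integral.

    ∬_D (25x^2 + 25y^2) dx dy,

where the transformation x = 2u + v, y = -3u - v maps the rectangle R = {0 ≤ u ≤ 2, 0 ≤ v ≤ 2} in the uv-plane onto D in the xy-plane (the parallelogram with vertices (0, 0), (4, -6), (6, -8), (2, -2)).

Compute the Jacobian determinant of (x, y) with respect to (u, v):

    ∂(x,y)/∂(u,v) = | 2  1 | = (2)(-1) - (1)(-3) = 1.
                   | -3  -1 |

Its absolute value is |J| = 1 (the area scaling factor).

Substituting x = 2u + v, y = -3u - v into the integrand,

    25x^2 + 25y^2 → 325u^2 + 250u v + 50v^2,

so the integral becomes

    ∬_R (325u^2 + 250u v + 50v^2) · |J| du dv = ∫_0^2 ∫_0^2 (325u^2 + 250u v + 50v^2) dv du.

Inner (v): 650u^2 + 500u + 400/3.
Outer (u): 3000.

Therefore ∬_D (25x^2 + 25y^2) dx dy = 3000.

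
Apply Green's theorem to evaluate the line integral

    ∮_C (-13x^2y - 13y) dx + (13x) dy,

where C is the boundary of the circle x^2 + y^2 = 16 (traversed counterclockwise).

Green's theorem converts the closed line integral into a double integral over the enclosed region D:

    ∮_C P dx + Q dy = ∬_D (∂Q/∂x - ∂P/∂y) dA.

Here P = -13x^2y - 13y, Q = 13x, so

    ∂Q/∂x = 13,    ∂P/∂y = -13x^2 - 13,
    ∂Q/∂x - ∂P/∂y = 13x^2 + 26.

D is the region x^2 + y^2 ≤ 16. Evaluating the double integral:

In polar coordinates (x = r cos θ, y = r sin θ, dA = r dr dθ) the integrand becomes 13r^2cos(θ)^2 + 26, so

    ∬_D (13x^2 + 26) dA = ∫_0^{2π} ∫_0^{4} (13r^2cos(θ)^2 + 26) · r dr dθ.

Inner (r from 0 to 4): 832cos(θ)^2 + 208.
Outer (θ from 0 to 2π): 1248π.

Therefore ∮_C P dx + Q dy = 1248π.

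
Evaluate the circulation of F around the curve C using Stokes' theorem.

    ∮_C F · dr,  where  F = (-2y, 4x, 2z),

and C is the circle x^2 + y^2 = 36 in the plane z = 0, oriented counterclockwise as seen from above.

Let S be the flat disk x^2 + y^2 ≤ 36 in the plane z = 0, with upward unit normal n̂ = ẑ. By Stokes' theorem,

    ∮_C F · dr = ∬_S (∇ × F) · n̂ dS = ∬_D (curl F)_z dA,

where D is the disk x^2 + y^2 ≤ 36.

Compute the curl of F = (-2y, 4x, 2z):
    (∇ × F)_x = ∂F_z/∂y - ∂F_y/∂z = 0,
    (∇ × F)_y = ∂F_x/∂z - ∂F_z/∂x = 0,
    (∇ × F)_z = ∂F_y/∂x - ∂F_x/∂y = 6.

On z = 0, (curl F)_z = 6.

Convert to polar (x = r cos θ, y = r sin θ, dA = r dr dθ); the integrand becomes 6, so

    ∬_D (curl F)_z dA = ∫_0^{2π} ∫_0^{6} (6) · r dr dθ.

Inner (r from 0 to 6): 108.
Outer (θ from 0 to 2π): 216π.

Therefore ∮_C F · dr = 216π.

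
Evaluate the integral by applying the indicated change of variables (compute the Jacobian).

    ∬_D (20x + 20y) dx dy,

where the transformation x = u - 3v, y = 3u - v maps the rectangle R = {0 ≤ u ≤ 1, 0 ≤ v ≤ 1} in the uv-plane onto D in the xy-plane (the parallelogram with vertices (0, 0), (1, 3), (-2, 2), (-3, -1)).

Compute the Jacobian determinant of (x, y) with respect to (u, v):

    ∂(x,y)/∂(u,v) = | 1  -3 | = (1)(-1) - (-3)(3) = 8.
                   | 3  -1 |

Its absolute value is |J| = 8 (the area scaling factor).

Substituting x = u - 3v, y = 3u - v into the integrand,

    20x + 20y → 80u - 80v,

so the integral becomes

    ∬_R (80u - 80v) · |J| du dv = ∫_0^1 ∫_0^1 (640u - 640v) dv du.

Inner (v): 640u - 320.
Outer (u): 0.

Therefore ∬_D (20x + 20y) dx dy = 0.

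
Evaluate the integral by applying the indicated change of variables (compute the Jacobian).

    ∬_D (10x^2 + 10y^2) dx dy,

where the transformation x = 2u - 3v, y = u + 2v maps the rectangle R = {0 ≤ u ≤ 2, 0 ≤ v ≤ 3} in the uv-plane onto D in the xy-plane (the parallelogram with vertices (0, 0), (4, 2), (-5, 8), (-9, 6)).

Compute the Jacobian determinant of (x, y) with respect to (u, v):

    ∂(x,y)/∂(u,v) = | 2  -3 | = (2)(2) - (-3)(1) = 7.
                   | 1  2 |

Its absolute value is |J| = 7 (the area scaling factor).

Substituting x = 2u - 3v, y = u + 2v into the integrand,

    10x^2 + 10y^2 → 50u^2 - 80u v + 130v^2,

so the integral becomes

    ∬_R (50u^2 - 80u v + 130v^2) · |J| du dv = ∫_0^2 ∫_0^3 (350u^2 - 560u v + 910v^2) dv du.

Inner (v): 1050u^2 - 2520u + 8190.
Outer (u): 14140.

Therefore ∬_D (10x^2 + 10y^2) dx dy = 14140.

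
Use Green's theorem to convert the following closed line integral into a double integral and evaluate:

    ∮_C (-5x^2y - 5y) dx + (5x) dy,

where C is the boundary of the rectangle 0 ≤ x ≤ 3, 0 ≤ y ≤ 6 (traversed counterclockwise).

Green's theorem converts the closed line integral into a double integral over the enclosed region D:

    ∮_C P dx + Q dy = ∬_D (∂Q/∂x - ∂P/∂y) dA.

Here P = -5x^2y - 5y, Q = 5x, so

    ∂Q/∂x = 5,    ∂P/∂y = -5x^2 - 5,
    ∂Q/∂x - ∂P/∂y = 5x^2 + 10.

D is the region 0 ≤ x ≤ 3, 0 ≤ y ≤ 6. Evaluating the double integral:

    ∬_D (5x^2 + 10) dA = ∫_0^{3} ∫_0^{6} (5x^2 + 10) dy dx.

Inner (y from 0 to 6): 30x^2 + 60.
Outer (x from 0 to 3): 450.

Therefore ∮_C P dx + Q dy = 450.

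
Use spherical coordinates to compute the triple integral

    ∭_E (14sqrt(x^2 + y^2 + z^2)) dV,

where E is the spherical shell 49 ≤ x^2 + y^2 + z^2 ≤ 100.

In spherical coordinates, x = ρ sin(φ) cos(θ), y = ρ sin(φ) sin(θ), z = ρ cos(φ), and dV = ρ^2 sin(φ) dρ dφ dθ.

The integrand becomes 14ρ, so

    ∭_E (14sqrt(x^2 + y^2 + z^2)) dV = ∫_{0}^{2π} ∫_{0}^{π} ∫_{7}^{10} (14ρ) · ρ^2 sin(φ) dρ dφ dθ.

Inner (ρ): 53193sin(φ)/2.
Middle (φ): 53193.
Outer (θ): 106386π.

Therefore the triple integral equals 106386π.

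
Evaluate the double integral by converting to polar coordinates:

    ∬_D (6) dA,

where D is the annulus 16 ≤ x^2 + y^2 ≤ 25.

The region D is 4 ≤ r ≤ 5, 0 ≤ θ ≤ 2π in polar coordinates, where x = r cos(θ), y = r sin(θ), and dA = r dr dθ.

Under the substitution, the integrand becomes 6, so

    ∬_D (6) dA = ∫_{0}^{2π} ∫_{4}^{5} (6) · r dr dθ.

Inner integral (in r): ∫_{4}^{5} (6) · r dr = 27.

Outer integral (in θ): ∫_{0}^{2π} (27) dθ = 54π.

Therefore ∬_D (6) dA = 54π.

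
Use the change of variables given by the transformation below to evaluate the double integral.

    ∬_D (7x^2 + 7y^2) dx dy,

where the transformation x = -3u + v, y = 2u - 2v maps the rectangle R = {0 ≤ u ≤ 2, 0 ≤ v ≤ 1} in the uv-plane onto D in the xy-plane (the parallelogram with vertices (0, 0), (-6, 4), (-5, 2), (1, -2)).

Compute the Jacobian determinant of (x, y) with respect to (u, v):

    ∂(x,y)/∂(u,v) = | -3  1 | = (-3)(-2) - (1)(2) = 4.
                   | 2  -2 |

Its absolute value is |J| = 4 (the area scaling factor).

Substituting x = -3u + v, y = 2u - 2v into the integrand,

    7x^2 + 7y^2 → 91u^2 - 98u v + 35v^2,

so the integral becomes

    ∬_R (91u^2 - 98u v + 35v^2) · |J| du dv = ∫_0^2 ∫_0^1 (364u^2 - 392u v + 140v^2) dv du.

Inner (v): 364u^2 - 196u + 140/3.
Outer (u): 672.

Therefore ∬_D (7x^2 + 7y^2) dx dy = 672.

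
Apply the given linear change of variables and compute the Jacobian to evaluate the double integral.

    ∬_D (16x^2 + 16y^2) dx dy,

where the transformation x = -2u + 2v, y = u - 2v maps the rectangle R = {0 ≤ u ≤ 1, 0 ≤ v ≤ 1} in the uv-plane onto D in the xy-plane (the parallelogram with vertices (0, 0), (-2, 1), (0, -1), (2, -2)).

Compute the Jacobian determinant of (x, y) with respect to (u, v):

    ∂(x,y)/∂(u,v) = | -2  2 | = (-2)(-2) - (2)(1) = 2.
                   | 1  -2 |

Its absolute value is |J| = 2 (the area scaling factor).

Substituting x = -2u + 2v, y = u - 2v into the integrand,

    16x^2 + 16y^2 → 80u^2 - 192u v + 128v^2,

so the integral becomes

    ∬_R (80u^2 - 192u v + 128v^2) · |J| du dv = ∫_0^1 ∫_0^1 (160u^2 - 384u v + 256v^2) dv du.

Inner (v): 160u^2 - 192u + 256/3.
Outer (u): 128/3.

Therefore ∬_D (16x^2 + 16y^2) dx dy = 128/3.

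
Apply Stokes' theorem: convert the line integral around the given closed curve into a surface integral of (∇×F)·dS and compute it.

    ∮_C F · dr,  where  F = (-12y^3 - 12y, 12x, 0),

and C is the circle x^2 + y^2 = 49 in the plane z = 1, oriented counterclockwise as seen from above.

Let S be the flat disk x^2 + y^2 ≤ 49 in the plane z = 1, with upward unit normal n̂ = ẑ. By Stokes' theorem,

    ∮_C F · dr = ∬_S (∇ × F) · n̂ dS = ∬_D (curl F)_z dA,

where D is the disk x^2 + y^2 ≤ 49.

Compute the curl of F = (-12y^3 - 12y, 12x, 0):
    (∇ × F)_x = ∂F_z/∂y - ∂F_y/∂z = 0,
    (∇ × F)_y = ∂F_x/∂z - ∂F_z/∂x = 0,
    (∇ × F)_z = ∂F_y/∂x - ∂F_x/∂y = 36y^2 + 24.

On z = 1, (curl F)_z = 36y^2 + 24.

Convert to polar (x = r cos θ, y = r sin θ, dA = r dr dθ); the integrand becomes 36r^2sin(θ)^2 + 24, so

    ∬_D (curl F)_z dA = ∫_0^{2π} ∫_0^{7} (36r^2sin(θ)^2 + 24) · r dr dθ.

Inner (r from 0 to 7): 21609sin(θ)^2 + 588.
Outer (θ from 0 to 2π): 22785π.

Therefore ∮_C F · dr = 22785π.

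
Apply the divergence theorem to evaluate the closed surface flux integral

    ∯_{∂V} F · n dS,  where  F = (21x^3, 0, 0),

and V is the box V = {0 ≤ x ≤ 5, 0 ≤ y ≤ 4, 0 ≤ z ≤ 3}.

By the divergence theorem,

    ∯_{∂V} F · n dS = ∭_V (∇ · F) dV.

Compute the divergence:
    ∇ · F = ∂F_x/∂x + ∂F_y/∂y + ∂F_z/∂z = 63x^2 + 0 + 0 = 63x^2.

V is a rectangular box, so dV = dx dy dz with 0 ≤ x ≤ 5, 0 ≤ y ≤ 4, 0 ≤ z ≤ 3.

Integrate (63x^2) over V as an iterated integral:

    ∭_V (∇·F) dV = ∫_0^{5} ∫_0^{4} ∫_0^{3} (63x^2) dz dy dx.

Inner (z from 0 to 3): 189x^2.
Middle (y from 0 to 4): 756x^2.
Outer (x from 0 to 5): 31500.

Therefore ∯_{∂V} F · n dS = 31500.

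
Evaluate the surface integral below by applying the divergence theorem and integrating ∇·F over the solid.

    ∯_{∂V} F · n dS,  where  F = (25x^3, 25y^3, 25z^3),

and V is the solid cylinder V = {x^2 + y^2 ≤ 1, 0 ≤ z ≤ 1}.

By the divergence theorem,

    ∯_{∂V} F · n dS = ∭_V (∇ · F) dV.

Compute the divergence:
    ∇ · F = ∂F_x/∂x + ∂F_y/∂y + ∂F_z/∂z = 75x^2 + 75y^2 + 75z^2.

In cylindrical coordinates, x = r cos(θ), y = r sin(θ), z = z, dV = r dr dθ dz, with 0 ≤ r ≤ 1, 0 ≤ θ ≤ 2π, 0 ≤ z ≤ 1.

The integrand, after substitution and multiplying by the volume element, becomes (75r^2 + 75z^2) · r, so

    ∭_V (∇·F) dV = ∫_0^{2π} ∫_0^{1} ∫_0^{1} (75r^2 + 75z^2) · r dz dr dθ.

Inner (z from 0 to 1): 75r^3 + 25r.
Middle (r from 0 to 1): 125/4.
Outer (θ from 0 to 2π): 125π/2.

Therefore ∯_{∂V} F · n dS = 125π/2.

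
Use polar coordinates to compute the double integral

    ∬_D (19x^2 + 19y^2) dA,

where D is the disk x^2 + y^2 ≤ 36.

The region D is 0 ≤ r ≤ 6, 0 ≤ θ ≤ 2π in polar coordinates, where x = r cos(θ), y = r sin(θ), and dA = r dr dθ.

Under the substitution, the integrand becomes 19r^2, so

    ∬_D (19x^2 + 19y^2) dA = ∫_{0}^{2π} ∫_{0}^{6} (19r^2) · r dr dθ.

Inner integral (in r): ∫_{0}^{6} (19r^2) · r dr = 6156.

Outer integral (in θ): ∫_{0}^{2π} (6156) dθ = 12312π.

Therefore ∬_D (19x^2 + 19y^2) dA = 12312π.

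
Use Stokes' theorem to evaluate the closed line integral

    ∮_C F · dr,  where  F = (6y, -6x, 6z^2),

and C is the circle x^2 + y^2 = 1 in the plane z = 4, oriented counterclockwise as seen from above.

Let S be the flat disk x^2 + y^2 ≤ 1 in the plane z = 4, with upward unit normal n̂ = ẑ. By Stokes' theorem,

    ∮_C F · dr = ∬_S (∇ × F) · n̂ dS = ∬_D (curl F)_z dA,

where D is the disk x^2 + y^2 ≤ 1.

Compute the curl of F = (6y, -6x, 6z^2):
    (∇ × F)_x = ∂F_z/∂y - ∂F_y/∂z = 0,
    (∇ × F)_y = ∂F_x/∂z - ∂F_z/∂x = 0,
    (∇ × F)_z = ∂F_y/∂x - ∂F_x/∂y = -12.

On z = 4, (curl F)_z = -12.

Convert to polar (x = r cos θ, y = r sin θ, dA = r dr dθ); the integrand becomes -12, so

    ∬_D (curl F)_z dA = ∫_0^{2π} ∫_0^{1} (-12) · r dr dθ.

Inner (r from 0 to 1): -6.
Outer (θ from 0 to 2π): -12π.

Therefore ∮_C F · dr = -12π.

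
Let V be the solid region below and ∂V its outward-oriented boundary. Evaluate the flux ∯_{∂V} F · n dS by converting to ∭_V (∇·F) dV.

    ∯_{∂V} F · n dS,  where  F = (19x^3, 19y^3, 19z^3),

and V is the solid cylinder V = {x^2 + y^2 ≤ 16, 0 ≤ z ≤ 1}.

By the divergence theorem,

    ∯_{∂V} F · n dS = ∭_V (∇ · F) dV.

Compute the divergence:
    ∇ · F = ∂F_x/∂x + ∂F_y/∂y + ∂F_z/∂z = 57x^2 + 57y^2 + 57z^2.

In cylindrical coordinates, x = r cos(θ), y = r sin(θ), z = z, dV = r dr dθ dz, with 0 ≤ r ≤ 4, 0 ≤ θ ≤ 2π, 0 ≤ z ≤ 1.

The integrand, after substitution and multiplying by the volume element, becomes (57r^2 + 57z^2) · r, so

    ∭_V (∇·F) dV = ∫_0^{2π} ∫_0^{4} ∫_0^{1} (57r^2 + 57z^2) · r dz dr dθ.

Inner (z from 0 to 1): 57r^3 + 19r.
Middle (r from 0 to 4): 3800.
Outer (θ from 0 to 2π): 7600π.

Therefore ∯_{∂V} F · n dS = 7600π.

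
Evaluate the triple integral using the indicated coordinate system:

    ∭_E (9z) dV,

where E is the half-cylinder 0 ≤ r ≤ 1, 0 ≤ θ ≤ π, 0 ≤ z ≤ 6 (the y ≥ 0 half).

In cylindrical coordinates, x = r cos(θ), y = r sin(θ), z = z, and dV = r dr dθ dz.

The integrand becomes 9z, so

    ∭_E (9z) dV = ∫_{0}^{π} ∫_{0}^{1} ∫_{0}^{6} (9z) · r dz dr dθ.

Inner (z): 162r.
Middle (r from 0 to 1): 81.
Outer (θ): 81π.

Therefore the triple integral equals 81π.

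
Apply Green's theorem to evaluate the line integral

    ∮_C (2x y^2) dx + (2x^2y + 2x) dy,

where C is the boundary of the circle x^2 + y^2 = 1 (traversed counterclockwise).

Green's theorem converts the closed line integral into a double integral over the enclosed region D:

    ∮_C P dx + Q dy = ∬_D (∂Q/∂x - ∂P/∂y) dA.

Here P = 2x y^2, Q = 2x^2y + 2x, so

    ∂Q/∂x = 4x y + 2,    ∂P/∂y = 4x y,
    ∂Q/∂x - ∂P/∂y = 2.

D is the region x^2 + y^2 ≤ 1. Evaluating the double integral:

In polar coordinates (x = r cos θ, y = r sin θ, dA = r dr dθ) the integrand becomes 2, so

    ∬_D (2) dA = ∫_0^{2π} ∫_0^{1} (2) · r dr dθ.

Inner (r from 0 to 1): 1.
Outer (θ from 0 to 2π): 2π.

Therefore ∮_C P dx + Q dy = 2π.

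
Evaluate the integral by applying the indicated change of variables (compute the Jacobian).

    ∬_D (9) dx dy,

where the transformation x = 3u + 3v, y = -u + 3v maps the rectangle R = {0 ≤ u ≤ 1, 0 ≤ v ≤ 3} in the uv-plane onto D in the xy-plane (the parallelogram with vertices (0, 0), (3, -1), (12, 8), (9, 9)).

Compute the Jacobian determinant of (x, y) with respect to (u, v):

    ∂(x,y)/∂(u,v) = | 3  3 | = (3)(3) - (3)(-1) = 12.
                   | -1  3 |

Its absolute value is |J| = 12 (the area scaling factor).

Substituting x = 3u + 3v, y = -u + 3v into the integrand,

    9 → 9,

so the integral becomes

    ∬_R (9) · |J| du dv = ∫_0^1 ∫_0^3 (108) dv du.

Inner (v): 324.
Outer (u): 324.

Therefore ∬_D (9) dx dy = 324.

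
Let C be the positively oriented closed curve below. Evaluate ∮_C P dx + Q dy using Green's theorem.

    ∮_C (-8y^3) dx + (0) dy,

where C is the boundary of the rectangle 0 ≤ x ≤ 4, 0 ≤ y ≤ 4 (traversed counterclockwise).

Green's theorem converts the closed line integral into a double integral over the enclosed region D:

    ∮_C P dx + Q dy = ∬_D (∂Q/∂x - ∂P/∂y) dA.

Here P = -8y^3, Q = 0, so

    ∂Q/∂x = 0,    ∂P/∂y = -24y^2,
    ∂Q/∂x - ∂P/∂y = 24y^2.

D is the region 0 ≤ x ≤ 4, 0 ≤ y ≤ 4. Evaluating the double integral:

    ∬_D (24y^2) dA = ∫_0^{4} ∫_0^{4} (24y^2) dy dx.

Inner (y from 0 to 4): 512.
Outer (x from 0 to 4): 2048.

Therefore ∮_C P dx + Q dy = 2048.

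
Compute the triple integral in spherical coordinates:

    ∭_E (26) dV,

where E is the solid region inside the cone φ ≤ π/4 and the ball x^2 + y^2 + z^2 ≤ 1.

In spherical coordinates, x = ρ sin(φ) cos(θ), y = ρ sin(φ) sin(θ), z = ρ cos(φ), and dV = ρ^2 sin(φ) dρ dφ dθ.

The integrand becomes 26, so

    ∭_E (26) dV = ∫_{0}^{2π} ∫_{0}^{π/4} ∫_{0}^{1} (26) · ρ^2 sin(φ) dρ dφ dθ.

Inner (ρ): 26sin(φ)/3.
Middle (φ): 26/3 - 13sqrt(2)/3.
Outer (θ): 26π (2 - sqrt(2))/3.

Therefore the triple integral equals 26π (2 - sqrt(2))/3.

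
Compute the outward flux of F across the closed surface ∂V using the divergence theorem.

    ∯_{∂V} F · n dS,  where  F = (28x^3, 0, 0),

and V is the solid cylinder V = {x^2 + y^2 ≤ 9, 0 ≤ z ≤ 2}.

By the divergence theorem,

    ∯_{∂V} F · n dS = ∭_V (∇ · F) dV.

Compute the divergence:
    ∇ · F = ∂F_x/∂x + ∂F_y/∂y + ∂F_z/∂z = 84x^2 + 0 + 0 = 84x^2.

In cylindrical coordinates, x = r cos(θ), y = r sin(θ), z = z, dV = r dr dθ dz, with 0 ≤ r ≤ 3, 0 ≤ θ ≤ 2π, 0 ≤ z ≤ 2.

The integrand, after substitution and multiplying by the volume element, becomes (84r^2cos(θ)^2) · r, so

    ∭_V (∇·F) dV = ∫_0^{2π} ∫_0^{3} ∫_0^{2} (84r^2cos(θ)^2) · r dz dr dθ.

Inner (z from 0 to 2): 168r^3cos(θ)^2.
Middle (r from 0 to 3): 3402cos(θ)^2.
Outer (θ from 0 to 2π): 3402π.

Therefore ∯_{∂V} F · n dS = 3402π.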